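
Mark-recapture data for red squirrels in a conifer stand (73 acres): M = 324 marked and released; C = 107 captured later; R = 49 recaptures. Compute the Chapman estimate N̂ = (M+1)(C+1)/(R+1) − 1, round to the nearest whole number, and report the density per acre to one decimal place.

N̂ = 325·108/50 − 1 = 35100/50 − 1 = 701
Density = N̂ / area = 701 / 73 ≈ 9.60 → 9.6 per acre

density ≈ 9.6 red squirrels per acre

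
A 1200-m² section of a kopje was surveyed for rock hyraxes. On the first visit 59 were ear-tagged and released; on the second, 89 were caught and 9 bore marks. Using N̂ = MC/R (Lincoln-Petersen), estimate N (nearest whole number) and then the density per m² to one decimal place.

N̂ = 59·89/9 = 5251/9 ≈ 583.4 → 583
Density = N̂ / area = 583 / 1200 ≈ 0.49 → 0.5 per m²

density ≈ 0.5 rock hyraxes per m²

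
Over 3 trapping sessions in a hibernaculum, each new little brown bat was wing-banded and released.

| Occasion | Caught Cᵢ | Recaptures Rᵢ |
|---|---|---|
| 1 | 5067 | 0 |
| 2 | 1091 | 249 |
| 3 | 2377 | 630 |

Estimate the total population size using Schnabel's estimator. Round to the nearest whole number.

N ≈ 22,268

Marked at large before each occasion: Mᵢ = Σⱼ<ᵢ (Cⱼ − Rⱼ) → M1=0, M2=5067, M3=5909
Σ MᵢCᵢ = 0·5067 + 5067·1091 + 5909·2377 = 0 + 5528097 + 14045693 = 19573790
Σ Rᵢ = 0 + 249 + 630 = 879
N̂ = 19573790 / 879 ≈ 22268.2 → 22268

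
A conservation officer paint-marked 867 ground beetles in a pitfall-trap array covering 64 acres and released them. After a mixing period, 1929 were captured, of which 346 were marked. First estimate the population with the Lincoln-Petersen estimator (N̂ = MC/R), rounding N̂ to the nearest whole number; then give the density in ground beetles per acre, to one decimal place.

N̂ = 867·1929/346 = 1672443/346 ≈ 4833.7 → 4834
Density = N̂ / area = 4834 / 64 ≈ 75.53 → 75.5 per acre

density ≈ 75.5 ground beetles per acre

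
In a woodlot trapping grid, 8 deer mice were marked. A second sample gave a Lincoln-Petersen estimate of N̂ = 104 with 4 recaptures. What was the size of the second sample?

From N = M·C/R: C = N·R / M = 104·4 / 8 = 416 / 8 = 52.

C = 52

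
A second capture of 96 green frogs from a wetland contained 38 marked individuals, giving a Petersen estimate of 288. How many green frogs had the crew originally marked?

M = 114

From N = M·C/R: M = N·R / C = 288·38 / 96 = 10944 / 96 = 114.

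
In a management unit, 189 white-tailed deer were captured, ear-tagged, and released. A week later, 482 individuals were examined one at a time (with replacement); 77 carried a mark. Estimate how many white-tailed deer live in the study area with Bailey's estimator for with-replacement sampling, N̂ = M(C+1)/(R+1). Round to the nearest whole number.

N ≈ 1170

N̂ = 189·(482+1)/(77+1) = 189·483/78 = 91287/78 ≈ 1170.3 → 1170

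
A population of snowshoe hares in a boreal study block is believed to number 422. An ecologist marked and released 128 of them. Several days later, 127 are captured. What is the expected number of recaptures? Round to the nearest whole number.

The marked fraction of the population is 128/422, so in a sample of 127 expect C·(M/N) marked.
E[R] = 128 × 127 / 422 = 16256 / 422 ≈ 38.5 → 39

expected recaptures ≈ 39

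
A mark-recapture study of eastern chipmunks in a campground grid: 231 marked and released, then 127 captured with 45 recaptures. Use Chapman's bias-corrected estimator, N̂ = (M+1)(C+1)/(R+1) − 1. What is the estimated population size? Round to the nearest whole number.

N ≈ 645

N̂ = (231+1)(127+1)/(45+1) − 1 = 232·128/46 − 1
= 29696/46 − 1 ≈ 645.6 − 1 ≈ 644.6 → 645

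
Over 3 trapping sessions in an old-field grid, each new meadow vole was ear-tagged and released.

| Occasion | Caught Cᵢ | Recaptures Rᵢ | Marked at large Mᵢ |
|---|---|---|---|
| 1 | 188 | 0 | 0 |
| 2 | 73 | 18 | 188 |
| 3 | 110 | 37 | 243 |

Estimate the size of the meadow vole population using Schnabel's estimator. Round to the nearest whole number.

N ≈ 736

Σ MᵢCᵢ = 0·188 + 188·73 + 243·110 = 0 + 13724 + 26730 = 40454
Σ Rᵢ = 0 + 18 + 37 = 55
N̂ = 40454 / 55 ≈ 735.5 → 736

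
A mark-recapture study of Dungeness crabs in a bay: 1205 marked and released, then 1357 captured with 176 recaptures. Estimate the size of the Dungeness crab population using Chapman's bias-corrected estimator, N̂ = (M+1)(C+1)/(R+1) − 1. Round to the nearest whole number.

N̂ = (1205+1)(1357+1)/(176+1) − 1 = 1206·1358/177 − 1
= 1637748/177 − 1 ≈ 9252.8 − 1 ≈ 9251.8 → 9252

N ≈ 9252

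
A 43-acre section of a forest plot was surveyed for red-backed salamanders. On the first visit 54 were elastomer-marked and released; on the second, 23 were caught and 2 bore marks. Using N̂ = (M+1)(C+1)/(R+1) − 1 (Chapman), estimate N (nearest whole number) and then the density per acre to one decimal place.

density ≈ 10.2 red-backed salamanders per acre

N̂ = 55·24/3 − 1 = 1320/3 − 1 = 439
Density = N̂ / area = 439 / 43 ≈ 10.21 → 10.2 per acre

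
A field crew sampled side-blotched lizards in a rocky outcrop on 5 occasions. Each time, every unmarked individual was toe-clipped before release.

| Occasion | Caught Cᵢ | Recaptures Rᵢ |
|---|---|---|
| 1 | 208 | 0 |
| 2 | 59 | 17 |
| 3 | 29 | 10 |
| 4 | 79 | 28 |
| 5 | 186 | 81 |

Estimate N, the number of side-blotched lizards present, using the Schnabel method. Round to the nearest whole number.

N ≈ 737

Marked at large before each occasion: Mᵢ = Σⱼ<ᵢ (Cⱼ − Rⱼ) → M1=0, M2=208, M3=250, M4=269, M5=320
Σ MᵢCᵢ = 0·208 + 208·59 + 250·29 + 269·79 + 320·186 = 0 + 12272 + 7250 + 21251 + 59520 = 100293
Σ Rᵢ = 0 + 17 + 10 + 28 + 81 = 136
N̂ = 100293 / 136 ≈ 737.4 → 737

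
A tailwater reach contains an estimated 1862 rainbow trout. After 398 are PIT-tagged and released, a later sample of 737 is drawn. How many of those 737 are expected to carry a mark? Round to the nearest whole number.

The marked fraction of the population is 398/1862, so in a sample of 737 expect C·(M/N) marked.
E[R] = 398 × 737 / 1862 = 293326 / 1862 ≈ 157.5 → 158

expected recaptures ≈ 158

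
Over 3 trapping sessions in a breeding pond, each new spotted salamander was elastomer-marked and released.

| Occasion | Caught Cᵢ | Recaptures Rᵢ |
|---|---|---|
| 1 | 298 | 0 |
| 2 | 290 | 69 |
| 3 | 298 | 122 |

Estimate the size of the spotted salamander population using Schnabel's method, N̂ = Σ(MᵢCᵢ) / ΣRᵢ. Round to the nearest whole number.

Marked at large before each occasion: Mᵢ = Σⱼ<ᵢ (Cⱼ − Rⱼ) → M1=0, M2=298, M3=519
Σ MᵢCᵢ = 0·298 + 298·290 + 519·298 = 0 + 86420 + 154662 = 241082
Σ Rᵢ = 0 + 69 + 122 = 191
N̂ = 241082 / 191 ≈ 1262.2 → 1262

N ≈ 1262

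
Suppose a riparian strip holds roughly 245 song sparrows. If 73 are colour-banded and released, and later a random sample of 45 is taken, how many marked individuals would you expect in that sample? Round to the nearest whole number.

expected recaptures ≈ 13

The marked fraction of the population is 73/245, so in a sample of 45 expect C·(M/N) marked.
E[R] = 73 × 45 / 245 = 3285 / 245 ≈ 13.4 → 13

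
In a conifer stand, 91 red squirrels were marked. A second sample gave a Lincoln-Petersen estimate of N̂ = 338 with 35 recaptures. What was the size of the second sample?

C = 130

From N = M·C/R: C = N·R / M = 338·35 / 91 = 11830 / 91 = 130.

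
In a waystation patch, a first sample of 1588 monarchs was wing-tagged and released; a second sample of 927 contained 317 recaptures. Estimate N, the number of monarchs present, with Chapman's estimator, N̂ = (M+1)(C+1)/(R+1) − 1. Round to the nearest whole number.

N̂ = (1588+1)(927+1)/(317+1) − 1 = 1589·928/318 − 1
= 1474592/318 − 1 ≈ 4637.1 − 1 ≈ 4636.1 → 4636

N ≈ 4636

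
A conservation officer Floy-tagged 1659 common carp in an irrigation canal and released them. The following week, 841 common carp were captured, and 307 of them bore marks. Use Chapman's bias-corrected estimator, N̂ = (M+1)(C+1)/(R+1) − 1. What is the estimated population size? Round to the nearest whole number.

N ≈ 4537

N̂ = (1659+1)(841+1)/(307+1) − 1 = 1660·842/308 − 1
= 1397720/308 − 1 ≈ 4538.1 − 1 ≈ 4537.1 → 4537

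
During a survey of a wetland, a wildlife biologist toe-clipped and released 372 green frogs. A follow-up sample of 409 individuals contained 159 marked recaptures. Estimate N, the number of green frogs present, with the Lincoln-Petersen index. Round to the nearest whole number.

N ≈ 957

N = (372 × 409) / 159 = 152148 / 159 ≈ 956.9 → 957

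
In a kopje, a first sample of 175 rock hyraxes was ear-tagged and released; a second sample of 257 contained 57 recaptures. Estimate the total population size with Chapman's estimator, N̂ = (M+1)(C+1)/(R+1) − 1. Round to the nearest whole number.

N̂ = (175+1)(257+1)/(57+1) − 1 = 176·258/58 − 1
= 45408/58 − 1 ≈ 782.9 − 1 ≈ 781.9 → 782

N ≈ 782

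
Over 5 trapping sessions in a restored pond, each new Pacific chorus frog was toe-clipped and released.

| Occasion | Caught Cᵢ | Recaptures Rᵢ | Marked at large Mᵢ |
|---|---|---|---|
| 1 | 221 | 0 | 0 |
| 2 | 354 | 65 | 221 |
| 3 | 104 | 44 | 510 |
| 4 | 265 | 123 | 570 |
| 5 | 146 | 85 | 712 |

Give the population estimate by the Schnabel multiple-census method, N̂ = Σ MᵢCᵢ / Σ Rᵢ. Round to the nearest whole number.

Σ MᵢCᵢ = 0·221 + 221·354 + 510·104 + 570·265 + 712·146 = 0 + 78234 + 53040 + 151050 + 103952 = 386276
Σ Rᵢ = 0 + 65 + 44 + 123 + 85 = 317
N̂ = 386276 / 317 ≈ 1218.5 → 1219

N ≈ 1219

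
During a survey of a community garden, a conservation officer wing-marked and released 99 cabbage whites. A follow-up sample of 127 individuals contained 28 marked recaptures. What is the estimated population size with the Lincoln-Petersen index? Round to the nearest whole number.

N ≈ 449

N = (99 × 127) / 28 = 12573 / 28 ≈ 449.0 → 449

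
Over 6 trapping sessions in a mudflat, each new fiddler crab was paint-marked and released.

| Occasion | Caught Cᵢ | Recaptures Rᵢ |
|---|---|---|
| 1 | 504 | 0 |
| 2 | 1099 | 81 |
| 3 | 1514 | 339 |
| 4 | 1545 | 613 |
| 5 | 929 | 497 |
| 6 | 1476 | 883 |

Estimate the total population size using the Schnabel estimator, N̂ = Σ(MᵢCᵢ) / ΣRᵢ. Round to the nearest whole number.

N ≈ 6793

Marked at large before each occasion: Mᵢ = Σⱼ<ᵢ (Cⱼ − Rⱼ) → M1=0, M2=504, M3=1522, M4=2697, M5=3629, M6=4061
Σ MᵢCᵢ = 0·504 + 504·1099 + 1522·1514 + 2697·1545 + 3629·929 + 4061·1476 = 0 + 553896 + 2304308 + 4166865 + 3371341 + 5994036 = 16390446
Σ Rᵢ = 0 + 81 + 339 + 613 + 497 + 883 = 2413
N̂ = 16390446 / 2413 ≈ 6792.6 → 6793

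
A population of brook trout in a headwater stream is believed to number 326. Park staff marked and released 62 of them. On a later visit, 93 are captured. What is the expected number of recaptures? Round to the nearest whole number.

expected recaptures ≈ 18

Expected recaptures E[R] = M·C / N.
E[R] = 62 × 93 / 326 = 5766 / 326 ≈ 17.7 → 18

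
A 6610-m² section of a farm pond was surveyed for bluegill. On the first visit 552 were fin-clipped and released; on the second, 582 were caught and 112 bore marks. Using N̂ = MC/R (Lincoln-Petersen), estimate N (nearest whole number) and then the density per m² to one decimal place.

N̂ = 552·582/112 = 321264/112 ≈ 2868.4 → 2868
Density = N̂ / area = 2868 / 6610 ≈ 0.43 → 0.4 per m²

density ≈ 0.4 bluegill per m²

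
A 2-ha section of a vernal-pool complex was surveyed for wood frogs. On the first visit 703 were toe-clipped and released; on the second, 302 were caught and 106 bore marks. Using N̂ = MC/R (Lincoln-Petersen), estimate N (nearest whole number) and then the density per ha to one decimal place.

N̂ = 703·302/106 = 212306/106 ≈ 2002.9 → 2003
Density = N̂ / area = 2003 / 2 ≈ 1001.50 → 1001.5 per ha

density ≈ 1001.5 wood frogs per ha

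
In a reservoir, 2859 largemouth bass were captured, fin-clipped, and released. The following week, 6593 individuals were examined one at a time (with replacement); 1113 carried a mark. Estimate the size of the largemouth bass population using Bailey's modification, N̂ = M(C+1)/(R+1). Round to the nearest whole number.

N ≈ 16,923

N̂ = 2859·(6593+1)/(1113+1) = 2859·6594/1114 = 18852246/1114 ≈ 16923.0 → 16923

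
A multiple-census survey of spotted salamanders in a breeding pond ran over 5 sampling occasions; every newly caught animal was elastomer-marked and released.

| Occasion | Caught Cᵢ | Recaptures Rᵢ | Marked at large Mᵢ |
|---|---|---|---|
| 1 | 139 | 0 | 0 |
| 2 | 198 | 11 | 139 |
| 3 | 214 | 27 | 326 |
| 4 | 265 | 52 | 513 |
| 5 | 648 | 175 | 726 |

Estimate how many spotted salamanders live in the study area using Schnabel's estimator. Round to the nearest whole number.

Σ MᵢCᵢ = 0·139 + 139·198 + 326·214 + 513·265 + 726·648 = 0 + 27522 + 69764 + 135945 + 470448 = 703679
Σ Rᵢ = 0 + 11 + 27 + 52 + 175 = 265
N̂ = 703679 / 265 ≈ 2655.4 → 2655

N ≈ 2655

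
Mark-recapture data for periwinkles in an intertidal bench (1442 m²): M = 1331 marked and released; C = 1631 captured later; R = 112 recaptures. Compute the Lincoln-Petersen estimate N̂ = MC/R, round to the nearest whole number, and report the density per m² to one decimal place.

N̂ = 1331·1631/112 = 2170861/112 ≈ 19382.7 → 19383
Density = N̂ / area = 19383 / 1442 ≈ 13.44 → 13.4 per m²

density ≈ 13.4 periwinkles per m²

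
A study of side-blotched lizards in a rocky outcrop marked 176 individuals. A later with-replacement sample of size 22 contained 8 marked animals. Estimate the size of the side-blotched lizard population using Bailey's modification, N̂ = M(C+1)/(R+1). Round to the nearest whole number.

N̂ = 176·(22+1)/(8+1) = 176·23/9 = 4048/9 ≈ 449.8 → 450

N ≈ 450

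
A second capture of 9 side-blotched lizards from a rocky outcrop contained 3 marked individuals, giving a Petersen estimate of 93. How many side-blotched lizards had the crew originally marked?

From N = M·C/R: M = N·R / C = 93·3 / 9 = 279 / 9 = 31.

M = 31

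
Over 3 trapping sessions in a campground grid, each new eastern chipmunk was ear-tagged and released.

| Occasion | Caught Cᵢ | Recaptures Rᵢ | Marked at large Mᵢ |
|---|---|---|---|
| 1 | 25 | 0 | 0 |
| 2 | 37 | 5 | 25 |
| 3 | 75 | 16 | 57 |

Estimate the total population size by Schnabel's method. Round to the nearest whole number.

Σ MᵢCᵢ = 0·25 + 25·37 + 57·75 = 0 + 925 + 4275 = 5200
Σ Rᵢ = 0 + 5 + 16 = 21
N̂ = 5200 / 21 ≈ 247.6 → 248

N ≈ 248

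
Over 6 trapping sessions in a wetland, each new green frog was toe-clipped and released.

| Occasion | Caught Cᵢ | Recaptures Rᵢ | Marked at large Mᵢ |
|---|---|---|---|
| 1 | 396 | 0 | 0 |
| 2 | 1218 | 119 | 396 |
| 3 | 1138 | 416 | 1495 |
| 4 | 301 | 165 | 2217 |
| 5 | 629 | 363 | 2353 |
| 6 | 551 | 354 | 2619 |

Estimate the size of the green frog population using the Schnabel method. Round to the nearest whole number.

N ≈ 4075

Σ MᵢCᵢ = 0·396 + 396·1218 + 1495·1138 + 2217·301 + 2353·629 + 2619·551 = 0 + 482328 + 1701310 + 667317 + 1480037 + 1443069 = 5774061
Σ Rᵢ = 0 + 119 + 416 + 165 + 363 + 354 = 1417
N̂ = 5774061 / 1417 ≈ 4074.8 → 4075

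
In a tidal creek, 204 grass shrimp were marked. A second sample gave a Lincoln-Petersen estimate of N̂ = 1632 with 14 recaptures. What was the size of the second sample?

C = 112

From N = M·C/R: C = N·R / M = 1632·14 / 204 = 22848 / 204 = 112.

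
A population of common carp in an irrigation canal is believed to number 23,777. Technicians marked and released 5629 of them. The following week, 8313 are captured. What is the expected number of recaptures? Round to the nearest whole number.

expected recaptures ≈ 1968

Expected recaptures E[R] = M·C / N.
E[R] = 5629 × 8313 / 23777 = 46793877 / 23777 ≈ 1968.0 → 1968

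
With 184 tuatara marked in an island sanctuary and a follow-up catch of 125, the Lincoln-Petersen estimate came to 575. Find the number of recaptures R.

From N = M·C/R: R = M·C / N = 184·125 / 575 = 23000 / 575 = 40.

R = 40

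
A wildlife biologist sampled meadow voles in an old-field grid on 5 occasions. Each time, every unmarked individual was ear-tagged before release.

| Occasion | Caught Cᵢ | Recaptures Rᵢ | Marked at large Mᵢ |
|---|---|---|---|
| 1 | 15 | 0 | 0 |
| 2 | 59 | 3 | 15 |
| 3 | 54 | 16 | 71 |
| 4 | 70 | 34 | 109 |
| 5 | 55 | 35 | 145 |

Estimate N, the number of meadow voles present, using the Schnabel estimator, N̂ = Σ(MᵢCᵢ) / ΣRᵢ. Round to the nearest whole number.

Σ MᵢCᵢ = 0·15 + 15·59 + 71·54 + 109·70 + 145·55 = 0 + 885 + 3834 + 7630 + 7975 = 20324
Σ Rᵢ = 0 + 3 + 16 + 34 + 35 = 88
N̂ = 20324 / 88 ≈ 231.0 → 231

N ≈ 231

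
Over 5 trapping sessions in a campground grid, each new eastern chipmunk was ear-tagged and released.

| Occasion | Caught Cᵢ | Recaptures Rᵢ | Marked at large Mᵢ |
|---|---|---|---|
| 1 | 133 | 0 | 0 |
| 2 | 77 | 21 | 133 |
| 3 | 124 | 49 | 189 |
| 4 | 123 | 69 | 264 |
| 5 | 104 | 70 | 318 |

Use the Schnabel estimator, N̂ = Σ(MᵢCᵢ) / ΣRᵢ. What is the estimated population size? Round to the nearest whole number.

Σ MᵢCᵢ = 0·133 + 133·77 + 189·124 + 264·123 + 318·104 = 0 + 10241 + 23436 + 32472 + 33072 = 99221
Σ Rᵢ = 0 + 21 + 49 + 69 + 70 = 209
N̂ = 99221 / 209 ≈ 474.7 → 475

N ≈ 475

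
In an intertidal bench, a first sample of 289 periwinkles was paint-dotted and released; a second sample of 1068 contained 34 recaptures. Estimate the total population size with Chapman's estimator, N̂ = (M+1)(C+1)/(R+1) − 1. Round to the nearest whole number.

N ≈ 8856

N̂ = (289+1)(1068+1)/(34+1) − 1 = 290·1069/35 − 1
= 310010/35 − 1 ≈ 8857.4 − 1 ≈ 8856.4 → 8856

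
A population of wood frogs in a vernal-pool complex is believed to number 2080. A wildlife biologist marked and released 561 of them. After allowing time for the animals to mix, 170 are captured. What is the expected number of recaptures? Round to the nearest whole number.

expected recaptures ≈ 46

The marked fraction of the population is 561/2080, so in a sample of 170 expect C·(M/N) marked.
E[R] = 561 × 170 / 2080 = 95370 / 2080 ≈ 45.9 → 46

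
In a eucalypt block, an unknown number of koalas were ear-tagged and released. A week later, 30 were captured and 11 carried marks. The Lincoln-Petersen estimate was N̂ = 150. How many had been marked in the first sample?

M = 55

From N = M·C/R: M = N·R / C = 150·11 / 30 = 1650 / 30 = 55.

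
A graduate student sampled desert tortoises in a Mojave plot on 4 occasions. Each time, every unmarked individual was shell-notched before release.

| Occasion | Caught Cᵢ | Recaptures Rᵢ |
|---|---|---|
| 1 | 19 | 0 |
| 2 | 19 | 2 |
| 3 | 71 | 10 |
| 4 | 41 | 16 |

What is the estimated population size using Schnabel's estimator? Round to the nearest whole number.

Marked at large before each occasion: Mᵢ = Σⱼ<ᵢ (Cⱼ − Rⱼ) → M1=0, M2=19, M3=36, M4=97
Σ MᵢCᵢ = 0·19 + 19·19 + 36·71 + 97·41 = 0 + 361 + 2556 + 3977 = 6894
Σ Rᵢ = 0 + 2 + 10 + 16 = 28
N̂ = 6894 / 28 ≈ 246.2 → 246

N ≈ 246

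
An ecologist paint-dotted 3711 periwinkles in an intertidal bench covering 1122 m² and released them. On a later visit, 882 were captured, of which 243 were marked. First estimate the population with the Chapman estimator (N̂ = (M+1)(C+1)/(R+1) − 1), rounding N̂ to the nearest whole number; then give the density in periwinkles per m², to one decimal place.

N̂ = 3712·883/244 − 1 = 3277696/244 − 1 ≈ 13432.2 → 13432
Density = N̂ / area = 13432 / 1122 ≈ 11.97 → 12.0 per m²

density ≈ 12.0 periwinkles per m²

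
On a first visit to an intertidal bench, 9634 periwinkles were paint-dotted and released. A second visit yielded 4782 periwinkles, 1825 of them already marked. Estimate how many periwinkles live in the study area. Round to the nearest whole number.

Lincoln-Petersen assumes M/N = R/C, so N = M·C / R.
N = (9634 × 4782) / 1825 = 46069788 / 1825 ≈ 25243.7 → 25244

N ≈ 25,244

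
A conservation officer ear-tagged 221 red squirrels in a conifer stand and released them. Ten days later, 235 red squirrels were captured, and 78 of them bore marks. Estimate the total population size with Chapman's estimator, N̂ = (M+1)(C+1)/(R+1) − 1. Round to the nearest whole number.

N ≈ 662

N̂ = (221+1)(235+1)/(78+1) − 1 = 222·236/79 − 1
= 52392/79 − 1 ≈ 663.2 − 1 ≈ 662.2 → 662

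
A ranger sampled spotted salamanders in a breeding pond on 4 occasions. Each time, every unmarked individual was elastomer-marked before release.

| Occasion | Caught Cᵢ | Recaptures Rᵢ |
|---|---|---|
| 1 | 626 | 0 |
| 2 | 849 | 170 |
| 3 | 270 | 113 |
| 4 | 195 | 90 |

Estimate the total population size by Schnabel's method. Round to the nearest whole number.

Marked at large before each occasion: Mᵢ = Σⱼ<ᵢ (Cⱼ − Rⱼ) → M1=0, M2=626, M3=1305, M4=1462
Σ MᵢCᵢ = 0·626 + 626·849 + 1305·270 + 1462·195 = 0 + 531474 + 352350 + 285090 = 1168914
Σ Rᵢ = 0 + 170 + 113 + 90 = 373
N̂ = 1168914 / 373 ≈ 3133.8 → 3134

N ≈ 3134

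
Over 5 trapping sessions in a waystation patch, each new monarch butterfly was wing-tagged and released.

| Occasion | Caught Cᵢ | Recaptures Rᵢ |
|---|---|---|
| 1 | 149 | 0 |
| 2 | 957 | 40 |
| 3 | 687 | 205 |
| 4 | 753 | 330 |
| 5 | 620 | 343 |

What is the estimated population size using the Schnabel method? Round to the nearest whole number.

Marked at large before each occasion: Mᵢ = Σⱼ<ᵢ (Cⱼ − Rⱼ) → M1=0, M2=149, M3=1066, M4=1548, M5=1971
Σ MᵢCᵢ = 0·149 + 149·957 + 1066·687 + 1548·753 + 1971·620 = 0 + 142593 + 732342 + 1165644 + 1222020 = 3262599
Σ Rᵢ = 0 + 40 + 205 + 330 + 343 = 918
N̂ = 3262599 / 918 ≈ 3554.0 → 3554

N ≈ 3554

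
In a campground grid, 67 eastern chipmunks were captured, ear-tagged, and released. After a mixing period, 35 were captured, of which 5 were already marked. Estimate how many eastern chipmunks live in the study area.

N = (67 × 35) / 5 = 2345 / 5 = 469

N = 469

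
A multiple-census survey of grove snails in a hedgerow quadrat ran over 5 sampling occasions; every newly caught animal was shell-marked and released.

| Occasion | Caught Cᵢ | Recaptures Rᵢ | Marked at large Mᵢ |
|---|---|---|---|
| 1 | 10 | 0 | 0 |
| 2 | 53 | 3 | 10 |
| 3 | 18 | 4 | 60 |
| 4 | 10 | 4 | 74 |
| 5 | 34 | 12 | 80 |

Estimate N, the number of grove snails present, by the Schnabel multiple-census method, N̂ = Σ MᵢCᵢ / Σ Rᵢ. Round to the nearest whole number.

N ≈ 220

Σ MᵢCᵢ = 0·10 + 10·53 + 60·18 + 74·10 + 80·34 = 0 + 530 + 1080 + 740 + 2720 = 5070
Σ Rᵢ = 0 + 3 + 4 + 4 + 12 = 23
N̂ = 5070 / 23 ≈ 220.4 → 220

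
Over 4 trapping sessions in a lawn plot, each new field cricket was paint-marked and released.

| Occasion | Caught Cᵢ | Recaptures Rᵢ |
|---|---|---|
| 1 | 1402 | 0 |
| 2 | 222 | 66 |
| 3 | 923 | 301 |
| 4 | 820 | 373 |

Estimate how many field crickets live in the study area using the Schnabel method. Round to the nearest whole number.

Marked at large before each occasion: Mᵢ = Σⱼ<ᵢ (Cⱼ − Rⱼ) → M1=0, M2=1402, M3=1558, M4=2180
Σ MᵢCᵢ = 0·1402 + 1402·222 + 1558·923 + 2180·820 = 0 + 311244 + 1438034 + 1787600 = 3536878
Σ Rᵢ = 0 + 66 + 301 + 373 = 740
N̂ = 3536878 / 740 ≈ 4779.6 → 4780

N ≈ 4780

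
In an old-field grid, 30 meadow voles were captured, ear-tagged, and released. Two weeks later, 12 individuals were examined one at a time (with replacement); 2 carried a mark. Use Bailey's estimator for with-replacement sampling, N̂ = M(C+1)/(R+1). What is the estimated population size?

N = 130

N̂ = 30·(12+1)/(2+1) = 30·13/3 = 390/3 = 130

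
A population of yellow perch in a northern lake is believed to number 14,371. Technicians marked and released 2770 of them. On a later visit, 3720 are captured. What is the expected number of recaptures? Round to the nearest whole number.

The marked fraction of the population is 2770/14371, so in a sample of 3720 expect C·(M/N) marked.
E[R] = 2770 × 3720 / 14371 = 10304400 / 14371 ≈ 717.0 → 717

expected recaptures ≈ 717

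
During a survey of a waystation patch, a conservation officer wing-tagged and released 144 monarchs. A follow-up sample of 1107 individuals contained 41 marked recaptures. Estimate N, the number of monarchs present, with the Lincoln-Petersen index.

N = (144 × 1107) / 41 = 159408 / 41 = 3888

N = 3888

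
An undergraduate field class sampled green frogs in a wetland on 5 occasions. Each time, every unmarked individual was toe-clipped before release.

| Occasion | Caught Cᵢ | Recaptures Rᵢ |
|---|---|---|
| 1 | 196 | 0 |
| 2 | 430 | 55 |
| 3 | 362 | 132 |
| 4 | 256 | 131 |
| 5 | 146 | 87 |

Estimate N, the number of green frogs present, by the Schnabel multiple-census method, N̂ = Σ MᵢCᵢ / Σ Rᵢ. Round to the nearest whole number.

Marked at large before each occasion: Mᵢ = Σⱼ<ᵢ (Cⱼ − Rⱼ) → M1=0, M2=196, M3=571, M4=801, M5=926
Σ MᵢCᵢ = 0·196 + 196·430 + 571·362 + 801·256 + 926·146 = 0 + 84280 + 206702 + 205056 + 135196 = 631234
Σ Rᵢ = 0 + 55 + 132 + 131 + 87 = 405
N̂ = 631234 / 405 ≈ 1558.6 → 1559

N ≈ 1559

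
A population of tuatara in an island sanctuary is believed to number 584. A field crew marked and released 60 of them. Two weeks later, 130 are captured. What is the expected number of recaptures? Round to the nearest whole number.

expected recaptures ≈ 13

Expected recaptures E[R] = M·C / N.
E[R] = 60 × 130 / 584 = 7800 / 584 ≈ 13.4 → 13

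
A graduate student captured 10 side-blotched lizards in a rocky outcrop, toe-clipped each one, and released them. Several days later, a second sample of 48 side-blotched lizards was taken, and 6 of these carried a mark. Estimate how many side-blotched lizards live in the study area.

N = (10 × 48) / 6 = 480 / 6 = 80

N = 80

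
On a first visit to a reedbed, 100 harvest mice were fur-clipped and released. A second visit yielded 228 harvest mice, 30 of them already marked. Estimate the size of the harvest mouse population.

If marked individuals mix randomly, R/C ≈ M/N, giving N ≈ M·C/R.
N = (100 × 228) / 30 = 22800 / 30 = 760

N = 760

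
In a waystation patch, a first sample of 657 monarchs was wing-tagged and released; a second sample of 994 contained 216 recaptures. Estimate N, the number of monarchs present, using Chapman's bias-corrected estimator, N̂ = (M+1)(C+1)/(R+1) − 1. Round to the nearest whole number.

N̂ = (657+1)(994+1)/(216+1) − 1 = 658·995/217 − 1
= 654710/217 − 1 ≈ 3017.1 − 1 ≈ 3016.1 → 3016

N ≈ 3016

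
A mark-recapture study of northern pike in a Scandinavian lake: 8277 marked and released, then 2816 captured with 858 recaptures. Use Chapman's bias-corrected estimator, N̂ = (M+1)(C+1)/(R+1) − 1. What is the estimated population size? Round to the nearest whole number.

N ≈ 27,146

N̂ = (8277+1)(2816+1)/(858+1) − 1 = 8278·2817/859 − 1
= 23319126/859 − 1 ≈ 27146.8 − 1 ≈ 27145.8 → 27146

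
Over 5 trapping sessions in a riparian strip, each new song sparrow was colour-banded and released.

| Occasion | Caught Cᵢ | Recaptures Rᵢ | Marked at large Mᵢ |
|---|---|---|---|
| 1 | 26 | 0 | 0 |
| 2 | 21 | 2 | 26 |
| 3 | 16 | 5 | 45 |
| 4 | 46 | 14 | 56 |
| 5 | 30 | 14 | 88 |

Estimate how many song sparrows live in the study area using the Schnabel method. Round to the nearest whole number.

Σ MᵢCᵢ = 0·26 + 26·21 + 45·16 + 56·46 + 88·30 = 0 + 546 + 720 + 2576 + 2640 = 6482
Σ Rᵢ = 0 + 2 + 5 + 14 + 14 = 35
N̂ = 6482 / 35 ≈ 185.2 → 185

N ≈ 185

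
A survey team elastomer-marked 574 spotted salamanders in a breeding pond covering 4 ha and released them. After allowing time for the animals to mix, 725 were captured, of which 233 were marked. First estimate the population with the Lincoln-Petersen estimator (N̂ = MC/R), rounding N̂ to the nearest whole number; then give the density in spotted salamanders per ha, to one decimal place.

density ≈ 446.5 spotted salamanders per ha

N̂ = 574·725/233 = 416150/233 ≈ 1786.1 → 1786
Density = N̂ / area = 1786 / 4 ≈ 446.50 → 446.5 per ha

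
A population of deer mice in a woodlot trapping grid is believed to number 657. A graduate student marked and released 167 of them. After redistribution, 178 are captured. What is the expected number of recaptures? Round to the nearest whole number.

Expected recaptures E[R] = M·C / N.
E[R] = 167 × 178 / 657 = 29726 / 657 ≈ 45.2 → 45

expected recaptures ≈ 45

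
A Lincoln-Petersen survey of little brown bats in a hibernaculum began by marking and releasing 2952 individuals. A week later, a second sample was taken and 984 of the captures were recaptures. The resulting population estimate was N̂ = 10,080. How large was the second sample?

From N = M·C/R: C = N·R / M = 10080·984 / 2952 = 9918720 / 2952 = 3360.

C = 3360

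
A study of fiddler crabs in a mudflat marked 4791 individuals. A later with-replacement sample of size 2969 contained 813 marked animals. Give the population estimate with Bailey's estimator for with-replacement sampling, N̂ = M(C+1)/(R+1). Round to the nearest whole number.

N̂ = 4791·(2969+1)/(813+1) = 4791·2970/814 = 14229270/814 ≈ 17480.7 → 17481

N ≈ 17,481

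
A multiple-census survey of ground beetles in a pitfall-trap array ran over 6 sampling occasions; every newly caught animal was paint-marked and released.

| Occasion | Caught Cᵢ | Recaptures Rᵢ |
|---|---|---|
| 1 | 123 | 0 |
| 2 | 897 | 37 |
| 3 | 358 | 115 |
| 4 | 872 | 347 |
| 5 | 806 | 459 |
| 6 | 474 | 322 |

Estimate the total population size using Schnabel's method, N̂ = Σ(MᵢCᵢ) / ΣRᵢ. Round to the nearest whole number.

Marked at large before each occasion: Mᵢ = Σⱼ<ᵢ (Cⱼ − Rⱼ) → M1=0, M2=123, M3=983, M4=1226, M5=1751, M6=2098
Σ MᵢCᵢ = 0·123 + 123·897 + 983·358 + 1226·872 + 1751·806 + 2098·474 = 0 + 110331 + 351914 + 1069072 + 1411306 + 994452 = 3937075
Σ Rᵢ = 0 + 37 + 115 + 347 + 459 + 322 = 1280
N̂ = 3937075 / 1280 ≈ 3075.8 → 3076

N ≈ 3076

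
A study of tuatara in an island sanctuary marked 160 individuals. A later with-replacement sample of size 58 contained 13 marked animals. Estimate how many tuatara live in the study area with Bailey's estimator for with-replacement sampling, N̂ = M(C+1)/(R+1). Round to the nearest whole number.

N ≈ 674

N̂ = 160·(58+1)/(13+1) = 160·59/14 = 9440/14 ≈ 674.3 → 674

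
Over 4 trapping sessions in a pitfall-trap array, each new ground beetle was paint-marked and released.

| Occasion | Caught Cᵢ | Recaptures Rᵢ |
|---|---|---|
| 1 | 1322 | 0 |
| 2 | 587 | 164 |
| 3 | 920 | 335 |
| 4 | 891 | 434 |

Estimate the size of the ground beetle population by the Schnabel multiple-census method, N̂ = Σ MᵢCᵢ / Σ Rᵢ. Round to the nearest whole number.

Marked at large before each occasion: Mᵢ = Σⱼ<ᵢ (Cⱼ − Rⱼ) → M1=0, M2=1322, M3=1745, M4=2330
Σ MᵢCᵢ = 0·1322 + 1322·587 + 1745·920 + 2330·891 = 0 + 776014 + 1605400 + 2076030 = 4457444
Σ Rᵢ = 0 + 164 + 335 + 434 = 933
N̂ = 4457444 / 933 ≈ 4777.5 → 4778

N ≈ 4778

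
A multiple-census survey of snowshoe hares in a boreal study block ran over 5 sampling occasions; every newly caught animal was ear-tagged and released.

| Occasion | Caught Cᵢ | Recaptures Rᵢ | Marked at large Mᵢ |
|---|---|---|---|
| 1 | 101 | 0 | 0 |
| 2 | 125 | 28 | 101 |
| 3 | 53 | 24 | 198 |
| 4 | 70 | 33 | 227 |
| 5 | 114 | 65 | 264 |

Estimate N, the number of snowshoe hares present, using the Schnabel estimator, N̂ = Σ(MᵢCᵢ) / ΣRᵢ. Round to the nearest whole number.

Σ MᵢCᵢ = 0·101 + 101·125 + 198·53 + 227·70 + 264·114 = 0 + 12625 + 10494 + 15890 + 30096 = 69105
Σ Rᵢ = 0 + 28 + 24 + 33 + 65 = 150
N̂ = 69105 / 150 ≈ 460.7 → 461

N ≈ 461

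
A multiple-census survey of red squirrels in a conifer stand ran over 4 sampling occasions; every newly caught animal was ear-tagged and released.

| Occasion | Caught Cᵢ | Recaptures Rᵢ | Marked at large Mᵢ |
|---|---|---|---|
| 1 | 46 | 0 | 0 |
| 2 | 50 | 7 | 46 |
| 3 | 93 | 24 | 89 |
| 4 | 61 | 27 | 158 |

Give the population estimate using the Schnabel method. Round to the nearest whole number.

Σ MᵢCᵢ = 0·46 + 46·50 + 89·93 + 158·61 = 0 + 2300 + 8277 + 9638 = 20215
Σ Rᵢ = 0 + 7 + 24 + 27 = 58
N̂ = 20215 / 58 ≈ 348.5 → 349

N ≈ 349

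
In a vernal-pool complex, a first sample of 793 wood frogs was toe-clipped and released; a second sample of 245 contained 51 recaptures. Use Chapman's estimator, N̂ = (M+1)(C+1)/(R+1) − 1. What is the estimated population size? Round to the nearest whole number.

N̂ = (793+1)(245+1)/(51+1) − 1 = 794·246/52 − 1
= 195324/52 − 1 ≈ 3756.2 − 1 ≈ 3755.2 → 3755

N ≈ 3755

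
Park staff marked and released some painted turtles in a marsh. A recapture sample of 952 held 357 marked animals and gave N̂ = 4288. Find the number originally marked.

M = 1608

From N = M·C/R: M = N·R / C = 4288·357 / 952 = 1530816 / 952 = 1608.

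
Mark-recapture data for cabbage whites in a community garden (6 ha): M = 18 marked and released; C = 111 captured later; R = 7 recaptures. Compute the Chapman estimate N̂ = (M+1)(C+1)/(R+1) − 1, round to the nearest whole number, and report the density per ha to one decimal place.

N̂ = 19·112/8 − 1 = 2128/8 − 1 = 265
Density = N̂ / area = 265 / 6 ≈ 44.17 → 44.2 per ha

density ≈ 44.2 cabbage whites per ha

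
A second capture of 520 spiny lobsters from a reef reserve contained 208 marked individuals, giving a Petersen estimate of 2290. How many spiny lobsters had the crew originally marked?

From N = M·C/R: M = N·R / C = 2290·208 / 520 = 476320 / 520 = 916.

M = 916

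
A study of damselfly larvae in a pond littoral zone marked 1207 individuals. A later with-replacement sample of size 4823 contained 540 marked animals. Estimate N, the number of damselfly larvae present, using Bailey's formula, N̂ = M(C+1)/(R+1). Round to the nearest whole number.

N̂ = 1207·(4823+1)/(540+1) = 1207·4824/541 = 5822568/541 ≈ 10762.6 → 10763

N ≈ 10,763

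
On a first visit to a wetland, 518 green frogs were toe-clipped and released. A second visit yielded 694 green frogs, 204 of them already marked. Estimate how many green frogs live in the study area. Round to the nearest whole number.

The marked fraction in the recapture sample should equal the marked fraction in the population: 204/694 = 518/N.
N = (518 × 694) / 204 = 359492 / 204 ≈ 1762.2 → 1762

N ≈ 1762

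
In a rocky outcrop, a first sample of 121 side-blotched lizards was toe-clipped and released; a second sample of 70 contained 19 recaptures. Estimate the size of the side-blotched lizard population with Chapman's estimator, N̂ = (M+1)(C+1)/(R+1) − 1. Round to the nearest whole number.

N ≈ 432

N̂ = (121+1)(70+1)/(19+1) − 1 = 122·71/20 − 1
= 8662/20 − 1 ≈ 433.1 − 1 ≈ 432.1 → 432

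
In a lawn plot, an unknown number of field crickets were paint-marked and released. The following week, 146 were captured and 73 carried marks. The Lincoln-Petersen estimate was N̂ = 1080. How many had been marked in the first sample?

M = 540

From N = M·C/R: M = N·R / C = 1080·73 / 146 = 78840 / 146 = 540.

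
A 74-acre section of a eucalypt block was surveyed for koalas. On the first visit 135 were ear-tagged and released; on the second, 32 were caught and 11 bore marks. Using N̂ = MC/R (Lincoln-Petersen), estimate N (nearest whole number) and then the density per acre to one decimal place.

N̂ = 135·32/11 = 4320/11 ≈ 392.7 → 393
Density = N̂ / area = 393 / 74 ≈ 5.31 → 5.3 per acre

density ≈ 5.3 koalas per acre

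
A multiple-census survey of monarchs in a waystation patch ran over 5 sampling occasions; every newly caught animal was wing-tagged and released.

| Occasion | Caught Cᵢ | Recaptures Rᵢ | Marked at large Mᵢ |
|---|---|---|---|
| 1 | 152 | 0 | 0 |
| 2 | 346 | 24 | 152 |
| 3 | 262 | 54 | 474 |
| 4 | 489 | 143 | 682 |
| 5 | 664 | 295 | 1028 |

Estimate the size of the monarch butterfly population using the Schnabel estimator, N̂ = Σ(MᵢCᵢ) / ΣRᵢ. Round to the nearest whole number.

N ≈ 2312

Σ MᵢCᵢ = 0·152 + 152·346 + 474·262 + 682·489 + 1028·664 = 0 + 52592 + 124188 + 333498 + 682592 = 1192870
Σ Rᵢ = 0 + 24 + 54 + 143 + 295 = 516
N̂ = 1192870 / 516 ≈ 2311.8 → 2312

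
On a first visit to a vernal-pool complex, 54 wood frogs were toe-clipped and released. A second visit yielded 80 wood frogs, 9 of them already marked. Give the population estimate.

N = (54 × 80) / 9 = 4320 / 9 = 480

N = 480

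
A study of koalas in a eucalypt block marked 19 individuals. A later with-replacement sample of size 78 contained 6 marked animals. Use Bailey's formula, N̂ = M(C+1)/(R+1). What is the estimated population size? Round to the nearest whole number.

N ≈ 214

N̂ = 19·(78+1)/(6+1) = 19·79/7 = 1501/7 ≈ 214.4 → 214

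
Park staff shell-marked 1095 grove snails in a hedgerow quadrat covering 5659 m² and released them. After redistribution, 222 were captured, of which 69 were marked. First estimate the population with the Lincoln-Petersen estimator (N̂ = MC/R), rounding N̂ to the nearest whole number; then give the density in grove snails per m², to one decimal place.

N̂ = 1095·222/69 = 243090/69 ≈ 3523.0 → 3523
Density = N̂ / area = 3523 / 5659 ≈ 0.62 → 0.6 per m²

density ≈ 0.6 grove snails per m²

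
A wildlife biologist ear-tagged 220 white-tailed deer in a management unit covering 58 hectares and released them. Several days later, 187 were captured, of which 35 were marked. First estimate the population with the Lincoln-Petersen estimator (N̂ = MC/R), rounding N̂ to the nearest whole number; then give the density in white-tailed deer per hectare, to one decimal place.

density ≈ 20.3 white-tailed deer per hectare

N̂ = 220·187/35 = 41140/35 ≈ 1175.4 → 1175
Density = N̂ / area = 1175 / 58 ≈ 20.26 → 20.3 per hectare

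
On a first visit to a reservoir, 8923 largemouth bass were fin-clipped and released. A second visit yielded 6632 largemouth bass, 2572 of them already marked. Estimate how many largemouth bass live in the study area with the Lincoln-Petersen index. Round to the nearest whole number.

N ≈ 23,008

Lincoln-Petersen assumes M/N = R/C, so N = M·C / R.
N = (8923 × 6632) / 2572 = 59177336 / 2572 ≈ 23008.3 → 23008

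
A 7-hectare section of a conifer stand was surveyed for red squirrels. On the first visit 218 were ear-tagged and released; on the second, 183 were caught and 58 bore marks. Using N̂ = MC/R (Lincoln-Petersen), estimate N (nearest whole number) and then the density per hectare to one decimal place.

N̂ = 218·183/58 = 39894/58 ≈ 687.8 → 688
Density = N̂ / area = 688 / 7 ≈ 98.29 → 98.3 per hectare

density ≈ 98.3 red squirrels per hectare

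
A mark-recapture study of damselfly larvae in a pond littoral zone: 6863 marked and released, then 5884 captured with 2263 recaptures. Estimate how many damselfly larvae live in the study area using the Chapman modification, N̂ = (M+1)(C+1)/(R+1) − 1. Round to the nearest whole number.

N̂ = (6863+1)(5884+1)/(2263+1) − 1 = 6864·5885/2264 − 1
= 40394640/2264 − 1 ≈ 17842.2 − 1 ≈ 17841.2 → 17841

N ≈ 17,841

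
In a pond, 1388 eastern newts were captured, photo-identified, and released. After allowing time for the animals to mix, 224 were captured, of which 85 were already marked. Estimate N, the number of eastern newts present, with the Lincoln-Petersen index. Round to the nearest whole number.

N ≈ 3658

If marked individuals mix randomly, R/C ≈ M/N, giving N ≈ M·C/R.
N = (1388 × 224) / 85 = 310912 / 85 ≈ 3657.8 → 3658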